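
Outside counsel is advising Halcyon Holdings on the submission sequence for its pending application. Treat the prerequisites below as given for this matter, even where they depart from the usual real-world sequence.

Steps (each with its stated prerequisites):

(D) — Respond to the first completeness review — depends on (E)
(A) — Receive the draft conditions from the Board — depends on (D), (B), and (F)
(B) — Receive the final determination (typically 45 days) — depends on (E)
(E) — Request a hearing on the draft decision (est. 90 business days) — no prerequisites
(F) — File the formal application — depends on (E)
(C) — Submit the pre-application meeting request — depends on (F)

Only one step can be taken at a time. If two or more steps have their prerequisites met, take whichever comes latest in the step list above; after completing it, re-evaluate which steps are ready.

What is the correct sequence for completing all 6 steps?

(E) is the only step with nothing outstanding, so it goes first.
Ready: (F), (B) and (D). (F) is listed later → (F).
Now (C), (B) and (D) have their prerequisites met. (C) is listed later, so (C) next.
Ready: (B) and (D). (B) is listed later → (B).
(D) is the only step now ready → (D).
(A) is the only step now ready → (A).

(E) (F) (C) (B) (D) (A)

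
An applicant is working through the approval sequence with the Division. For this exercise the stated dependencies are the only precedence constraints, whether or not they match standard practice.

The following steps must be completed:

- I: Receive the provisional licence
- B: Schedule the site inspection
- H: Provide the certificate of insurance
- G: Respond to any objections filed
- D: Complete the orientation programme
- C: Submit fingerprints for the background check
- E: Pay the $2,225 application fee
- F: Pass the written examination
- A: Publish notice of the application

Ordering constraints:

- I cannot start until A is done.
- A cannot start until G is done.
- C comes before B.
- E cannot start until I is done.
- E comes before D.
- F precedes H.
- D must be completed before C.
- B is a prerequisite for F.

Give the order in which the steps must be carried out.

G → A → I → E → D → C → B → F → H

G has no prerequisites → G first.
Next only A has its prerequisites met → A.
I needed A, now all done → I.
Next only E has its prerequisites met → E.
That leaves D as the only ready step → D.
Next only C has its prerequisites met → C.
That leaves B as the only ready step → B.
That leaves F as the only ready step → F.
Next only H has its prerequisites met → H.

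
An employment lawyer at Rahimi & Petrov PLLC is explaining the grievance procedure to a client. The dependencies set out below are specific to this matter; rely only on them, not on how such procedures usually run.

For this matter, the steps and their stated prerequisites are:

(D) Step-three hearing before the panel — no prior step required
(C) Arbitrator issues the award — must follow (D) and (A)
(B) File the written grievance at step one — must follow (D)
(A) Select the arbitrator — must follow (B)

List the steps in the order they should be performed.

(D) has no prerequisites → (D) first.
That leaves (B) as the only ready step → (B).
(A) needed (B), now all done → (A).
Next only (C) has its prerequisites met → (C).

(D) → (B) → (A) → (C)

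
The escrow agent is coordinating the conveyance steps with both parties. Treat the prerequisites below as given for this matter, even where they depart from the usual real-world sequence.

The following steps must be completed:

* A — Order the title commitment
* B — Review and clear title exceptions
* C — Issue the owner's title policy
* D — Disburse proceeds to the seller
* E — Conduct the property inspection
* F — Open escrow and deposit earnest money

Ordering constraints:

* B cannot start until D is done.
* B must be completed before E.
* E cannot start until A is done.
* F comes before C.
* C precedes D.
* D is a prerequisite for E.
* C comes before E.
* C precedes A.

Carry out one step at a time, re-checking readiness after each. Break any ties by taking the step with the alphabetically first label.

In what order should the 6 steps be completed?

F C A D B E

F has no prerequisites → F first.
C is the only step now ready → C.
Ready: A and D. A has the earlier label → A.
Next only D has its prerequisites met → D.
That leaves B as the only ready step → B.
That leaves E as the only ready step → E.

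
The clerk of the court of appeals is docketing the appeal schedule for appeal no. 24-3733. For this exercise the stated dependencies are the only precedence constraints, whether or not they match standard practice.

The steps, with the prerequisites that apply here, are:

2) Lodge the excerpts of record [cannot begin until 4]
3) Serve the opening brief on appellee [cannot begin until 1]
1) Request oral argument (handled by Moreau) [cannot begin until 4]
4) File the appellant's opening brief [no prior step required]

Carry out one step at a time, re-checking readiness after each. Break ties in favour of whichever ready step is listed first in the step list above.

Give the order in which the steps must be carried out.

4 → 2 → 1 → 3

4 is the only step with nothing outstanding, so it goes first.
2 and 1 are both available; 2 is listed earlier → 2.
1 needed 4, now all done → 1.
3 needed 1, now all done → 3.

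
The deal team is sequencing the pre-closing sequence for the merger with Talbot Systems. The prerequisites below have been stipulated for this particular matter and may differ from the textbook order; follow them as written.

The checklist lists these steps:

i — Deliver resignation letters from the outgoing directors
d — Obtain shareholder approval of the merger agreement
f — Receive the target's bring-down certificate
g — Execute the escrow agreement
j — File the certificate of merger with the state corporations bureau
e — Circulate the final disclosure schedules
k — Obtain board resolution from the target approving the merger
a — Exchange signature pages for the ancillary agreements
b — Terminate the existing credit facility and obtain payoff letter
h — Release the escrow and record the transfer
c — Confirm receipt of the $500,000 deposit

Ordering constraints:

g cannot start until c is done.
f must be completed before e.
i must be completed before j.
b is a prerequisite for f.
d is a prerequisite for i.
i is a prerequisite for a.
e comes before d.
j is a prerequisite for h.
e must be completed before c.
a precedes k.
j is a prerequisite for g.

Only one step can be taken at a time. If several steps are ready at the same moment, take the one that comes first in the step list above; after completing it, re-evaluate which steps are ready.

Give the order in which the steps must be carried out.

b is the only step with nothing outstanding, so it goes first.
f is the only step now ready → f.
e needed f, now all done → e.
Now d and c have their prerequisites met. d is listed earlier, so d next.
i now also ready, so the ready set is {i, c}; i is listed earlier → i.
j and a now also ready, so the ready set is {j, a, c}; j is listed earlier → j.
Now a, h and c have their prerequisites met. a is listed earlier, so a next.
k now also ready, so the ready set is {k, h, c}; k is listed earlier → k.
Now h and c have their prerequisites met. h is listed earlier, so h next.
c needed e, now all done → c.
g needed j and c, now all done → g.

b f e d i j a k h c g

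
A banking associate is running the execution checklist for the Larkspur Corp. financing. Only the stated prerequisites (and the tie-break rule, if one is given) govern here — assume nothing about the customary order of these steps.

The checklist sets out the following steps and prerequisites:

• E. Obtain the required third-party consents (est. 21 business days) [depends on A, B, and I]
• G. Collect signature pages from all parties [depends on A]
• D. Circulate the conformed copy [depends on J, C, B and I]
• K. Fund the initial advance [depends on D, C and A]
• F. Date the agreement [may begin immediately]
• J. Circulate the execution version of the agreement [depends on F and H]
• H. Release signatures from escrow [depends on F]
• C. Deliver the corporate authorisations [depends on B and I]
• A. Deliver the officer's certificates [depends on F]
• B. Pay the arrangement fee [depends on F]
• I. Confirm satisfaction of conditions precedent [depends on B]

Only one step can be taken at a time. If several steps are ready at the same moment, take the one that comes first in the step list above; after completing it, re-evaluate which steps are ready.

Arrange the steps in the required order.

Only F has no prerequisites, so it is first.
Ready: H, A and B. H is listed earlier → H.
J, A and B are all available; J is listed earlier → J.
Ready: A and B. A is listed earlier → A.
G now also ready, so the ready set is {G, B}; G is listed earlier → G.
B needed F, now all done → B.
That leaves I as the only ready step → I.
E and C are both available; E is listed earlier → E.
C needed B and I, now all done → C.
D needed J, C, B and I, now all done → D.
That leaves K as the only ready step → K.

F → H → J → A → G → B → I → E → C → D → K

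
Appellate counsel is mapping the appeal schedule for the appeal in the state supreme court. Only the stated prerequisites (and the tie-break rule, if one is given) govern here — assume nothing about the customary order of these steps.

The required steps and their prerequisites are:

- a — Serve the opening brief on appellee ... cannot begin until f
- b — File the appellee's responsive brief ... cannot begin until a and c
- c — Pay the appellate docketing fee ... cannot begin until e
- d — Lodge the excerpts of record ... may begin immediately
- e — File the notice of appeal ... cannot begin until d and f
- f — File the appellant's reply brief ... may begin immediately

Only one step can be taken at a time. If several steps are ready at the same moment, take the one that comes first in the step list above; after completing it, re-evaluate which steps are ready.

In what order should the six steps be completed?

d, f, a, e, c, b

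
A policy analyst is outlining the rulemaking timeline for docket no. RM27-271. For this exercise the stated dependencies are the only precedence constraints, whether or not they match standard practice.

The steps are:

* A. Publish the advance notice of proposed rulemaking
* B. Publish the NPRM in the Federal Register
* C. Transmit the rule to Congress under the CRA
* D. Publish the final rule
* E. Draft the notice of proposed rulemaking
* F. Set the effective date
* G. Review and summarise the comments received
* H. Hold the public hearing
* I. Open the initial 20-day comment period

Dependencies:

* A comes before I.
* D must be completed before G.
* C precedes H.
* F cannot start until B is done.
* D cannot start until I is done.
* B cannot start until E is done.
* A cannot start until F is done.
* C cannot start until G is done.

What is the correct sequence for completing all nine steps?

E has no prerequisites → E first.
That leaves B as the only ready step → B.
That leaves F as the only ready step → F.
A needed F, now all done → A.
That leaves I as the only ready step → I.
Next only D has its prerequisites met → D.
That leaves G as the only ready step → G.
Next only C has its prerequisites met → C.
H is the only step now ready → H.

E, B, F, A, I, D, G, C, H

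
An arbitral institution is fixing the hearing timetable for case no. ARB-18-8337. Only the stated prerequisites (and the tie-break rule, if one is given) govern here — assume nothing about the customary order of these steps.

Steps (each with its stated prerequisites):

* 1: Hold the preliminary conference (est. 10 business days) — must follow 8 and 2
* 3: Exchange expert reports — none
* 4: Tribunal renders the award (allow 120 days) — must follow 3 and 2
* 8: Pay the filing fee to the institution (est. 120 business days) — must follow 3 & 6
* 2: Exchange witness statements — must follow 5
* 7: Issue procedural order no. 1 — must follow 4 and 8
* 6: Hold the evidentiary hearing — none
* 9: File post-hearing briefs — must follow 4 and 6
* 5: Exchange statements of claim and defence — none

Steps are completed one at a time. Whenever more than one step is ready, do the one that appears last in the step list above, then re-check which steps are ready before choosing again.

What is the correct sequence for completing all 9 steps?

5, 6, 2, 3, 8, 4, 9, 7, 1

Nothing is required for 5, 6 and 3. 5 is listed later → 5 first.
2 now also ready, so the ready set is {6, 2, 3}; 6 is listed later → 6.
2 and 3 are both available; 2 is listed later → 2.
3 is the only step now ready → 3.
Ready: 8 and 4. 8 is listed later → 8.
Now 4 and 1 have their prerequisites met. 4 is listed later, so 4 next.
9 and 7 now also ready, so the ready set is {9, 7, 1}; 9 is listed later → 9.
Ready: 7 and 1. 7 is listed later → 7.
Next only 1 has its prerequisites met → 1.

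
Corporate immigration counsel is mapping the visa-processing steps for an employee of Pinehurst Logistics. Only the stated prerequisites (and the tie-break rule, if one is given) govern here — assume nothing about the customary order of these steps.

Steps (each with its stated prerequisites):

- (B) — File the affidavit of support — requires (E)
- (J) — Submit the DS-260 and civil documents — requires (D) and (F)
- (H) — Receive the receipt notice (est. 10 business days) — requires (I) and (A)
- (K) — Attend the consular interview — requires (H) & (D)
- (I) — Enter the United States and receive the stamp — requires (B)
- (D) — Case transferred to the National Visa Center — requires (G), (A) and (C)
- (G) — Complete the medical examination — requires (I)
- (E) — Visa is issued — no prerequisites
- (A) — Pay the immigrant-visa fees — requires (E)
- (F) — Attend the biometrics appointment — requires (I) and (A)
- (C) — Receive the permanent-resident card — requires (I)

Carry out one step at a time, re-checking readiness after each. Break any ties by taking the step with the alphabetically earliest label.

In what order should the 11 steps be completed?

(E) (A) (B) (I) (C) (F) (G) (D) (H) (J) (K)

Only (E) has no prerequisites, so it is first.
Now (A) and (B) have their prerequisites met. (A) has the earlier label, so (A) next.
(B) needed (E), now all done → (B).
That leaves (I) as the only ready step → (I).
(C), (F), (G) and (H) are all available; (C) has the earlier label → (C).
(F), (G) and (H) are all available; (F) has the earlier label → (F).
Now (G) and (H) have their prerequisites met. (G) has the earlier label, so (G) next.
(D) now also ready, so the ready set is {(D), (H)}; (D) has the earlier label → (D).
(J) now also ready, so the ready set is {(H), (J)}; (H) has the earlier label → (H).
(K) now also ready, so the ready set is {(J), (K)}; (J) has the earlier label → (J).
(K) needed (D) and (H), now all done → (K).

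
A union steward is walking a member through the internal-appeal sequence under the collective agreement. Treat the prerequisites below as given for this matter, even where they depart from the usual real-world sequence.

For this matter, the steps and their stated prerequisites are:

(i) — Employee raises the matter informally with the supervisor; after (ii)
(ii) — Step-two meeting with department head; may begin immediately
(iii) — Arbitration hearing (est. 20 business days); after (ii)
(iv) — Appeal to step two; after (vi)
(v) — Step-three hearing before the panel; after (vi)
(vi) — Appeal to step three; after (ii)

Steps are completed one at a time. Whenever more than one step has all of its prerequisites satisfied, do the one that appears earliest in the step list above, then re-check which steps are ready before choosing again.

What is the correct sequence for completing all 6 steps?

(ii) is the only step with nothing outstanding, so it goes first.
(i), (iii) and (vi) are all available; (i) is listed earlier → (i).
Now (iii) and (vi) have their prerequisites met. (iii) is listed earlier, so (iii) next.
(vi) needed (ii), now all done → (vi).
Now (iv) and (v) have their prerequisites met. (iv) is listed earlier, so (iv) next.
(v) is the only step now ready → (v).

(ii), (i), (iii), (vi), (iv), (v)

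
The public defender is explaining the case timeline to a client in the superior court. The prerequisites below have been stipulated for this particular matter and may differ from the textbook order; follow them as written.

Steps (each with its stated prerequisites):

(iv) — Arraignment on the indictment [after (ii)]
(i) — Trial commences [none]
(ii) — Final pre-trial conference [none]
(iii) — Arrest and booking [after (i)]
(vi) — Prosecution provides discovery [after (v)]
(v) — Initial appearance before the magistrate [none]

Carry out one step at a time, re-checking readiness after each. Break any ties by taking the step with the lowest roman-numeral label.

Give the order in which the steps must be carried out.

(i) (ii) (iii) (iv) (v) (vi)

(i), (ii) and (v) have no prerequisites; (i) has the earlier label, so (i) is first.
(ii), (iii) and (v) are all available; (ii) has the earlier label → (ii).
(iii), (iv) and (v) are all available; (iii) has the earlier label → (iii).
Now (iv) and (v) have their prerequisites met. (iv) has the earlier label, so (iv) next.
That leaves (v) as the only ready step → (v).
(vi) is the only step now ready → (vi).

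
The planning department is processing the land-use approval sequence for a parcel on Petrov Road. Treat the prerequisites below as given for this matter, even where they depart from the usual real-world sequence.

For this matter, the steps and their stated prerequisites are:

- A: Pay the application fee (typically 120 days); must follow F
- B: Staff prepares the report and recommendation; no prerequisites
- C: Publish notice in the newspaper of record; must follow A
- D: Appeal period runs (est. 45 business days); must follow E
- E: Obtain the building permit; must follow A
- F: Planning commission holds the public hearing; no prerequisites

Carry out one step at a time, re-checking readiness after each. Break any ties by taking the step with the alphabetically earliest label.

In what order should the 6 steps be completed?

Nothing is required for B and F. B has the earlier label → B first.
F is the only step now ready → F.
A needed F, now all done → A.
Now C and E have their prerequisites met. C has the earlier label, so C next.
E needed A, now all done → E.
Next only D has its prerequisites met → D.

B, F, A, C, E, D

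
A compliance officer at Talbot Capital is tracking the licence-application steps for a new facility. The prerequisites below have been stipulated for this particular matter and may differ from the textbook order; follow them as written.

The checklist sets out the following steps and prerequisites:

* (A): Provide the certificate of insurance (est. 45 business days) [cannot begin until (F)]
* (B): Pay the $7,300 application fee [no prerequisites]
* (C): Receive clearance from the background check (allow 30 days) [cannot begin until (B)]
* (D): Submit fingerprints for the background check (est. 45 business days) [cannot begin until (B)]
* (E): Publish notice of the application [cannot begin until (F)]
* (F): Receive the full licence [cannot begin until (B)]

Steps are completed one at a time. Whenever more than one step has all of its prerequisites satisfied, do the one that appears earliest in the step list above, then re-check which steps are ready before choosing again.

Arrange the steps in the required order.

(B) is the only step with nothing outstanding, so it goes first.
(C), (D) and (F) are all available; (C) is listed earlier → (C).
Now (D) and (F) have their prerequisites met. (D) is listed earlier, so (D) next.
(F) is the only step now ready → (F).
Ready: (A) and (E). (A) is listed earlier → (A).
(E) is the only step now ready → (E).

(B) (C) (D) (F) (A) (E)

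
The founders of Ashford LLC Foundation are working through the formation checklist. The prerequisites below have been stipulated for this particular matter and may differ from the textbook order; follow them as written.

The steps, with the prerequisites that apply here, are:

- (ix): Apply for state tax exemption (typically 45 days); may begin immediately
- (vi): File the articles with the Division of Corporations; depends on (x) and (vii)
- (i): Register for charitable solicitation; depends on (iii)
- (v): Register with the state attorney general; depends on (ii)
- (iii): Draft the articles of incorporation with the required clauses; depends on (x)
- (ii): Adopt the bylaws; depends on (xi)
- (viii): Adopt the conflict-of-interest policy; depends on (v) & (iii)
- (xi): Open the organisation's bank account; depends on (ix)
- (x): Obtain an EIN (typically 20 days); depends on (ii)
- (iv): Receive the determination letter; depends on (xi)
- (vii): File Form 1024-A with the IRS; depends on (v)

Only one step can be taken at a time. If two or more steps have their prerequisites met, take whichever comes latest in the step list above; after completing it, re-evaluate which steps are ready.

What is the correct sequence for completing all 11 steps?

(ix) (xi) (iv) (ii) (x) (iii) (v) (vii) (viii) (i) (vi)

(ix) has no prerequisites → (ix) first.
(xi) is the only step now ready → (xi).
Now (iv) and (ii) have their prerequisites met. (iv) is listed later, so (iv) next.
That leaves (ii) as the only ready step → (ii).
Ready: (x) and (v). (x) is listed later → (x).
(iii) now also ready, so the ready set is {(iii), (v)}; (iii) is listed later → (iii).
(i) now also ready, so the ready set is {(v), (i)}; (v) is listed later → (v).
(vii) and (viii) now also ready, so the ready set is {(vii), (viii), (i)}; (vii) is listed later → (vii).
(vi) now also ready, so the ready set is {(viii), (i), (vi)}; (viii) is listed later → (viii).
Ready: (i) and (vi). (i) is listed later → (i).
(vi) needed (vii) and (x), now all done → (vi).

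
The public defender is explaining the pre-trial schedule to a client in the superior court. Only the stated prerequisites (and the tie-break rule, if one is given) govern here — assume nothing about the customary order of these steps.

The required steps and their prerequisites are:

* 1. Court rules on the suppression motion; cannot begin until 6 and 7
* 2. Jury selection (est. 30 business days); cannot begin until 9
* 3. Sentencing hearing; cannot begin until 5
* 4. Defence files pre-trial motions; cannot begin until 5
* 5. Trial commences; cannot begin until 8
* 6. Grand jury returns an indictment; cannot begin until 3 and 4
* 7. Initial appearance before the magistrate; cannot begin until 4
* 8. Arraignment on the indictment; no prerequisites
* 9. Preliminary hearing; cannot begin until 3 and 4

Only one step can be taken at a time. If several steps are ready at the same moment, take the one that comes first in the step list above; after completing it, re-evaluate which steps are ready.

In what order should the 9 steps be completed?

8 is the only step with nothing outstanding, so it goes first.
That leaves 5 as the only ready step → 5.
Now 3 and 4 have their prerequisites met. 3 is listed earlier, so 3 next.
4 needed 5, now all done → 4.
Ready: 6, 7 and 9. 6 is listed earlier → 6.
Ready: 7 and 9. 7 is listed earlier → 7.
1 now also ready, so the ready set is {1, 9}; 1 is listed earlier → 1.
9 is the only step now ready → 9.
That leaves 2 as the only ready step → 2.

8, 5, 3, 4, 6, 7, 1, 9, 2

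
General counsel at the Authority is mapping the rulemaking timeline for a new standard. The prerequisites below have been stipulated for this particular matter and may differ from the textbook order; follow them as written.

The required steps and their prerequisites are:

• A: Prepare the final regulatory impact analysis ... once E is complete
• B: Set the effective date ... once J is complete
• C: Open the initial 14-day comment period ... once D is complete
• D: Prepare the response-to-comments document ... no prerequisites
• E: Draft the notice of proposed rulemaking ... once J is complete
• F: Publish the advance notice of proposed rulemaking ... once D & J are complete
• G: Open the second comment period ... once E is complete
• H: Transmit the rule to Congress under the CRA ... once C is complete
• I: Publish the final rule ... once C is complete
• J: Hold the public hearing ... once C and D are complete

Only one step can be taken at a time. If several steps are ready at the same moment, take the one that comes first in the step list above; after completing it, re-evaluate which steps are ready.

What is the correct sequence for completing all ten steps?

Only D has no prerequisites, so it is first.
That leaves C as the only ready step → C.
H, I and J are all available; H is listed earlier → H.
Ready: I and J. I is listed earlier → I.
That leaves J as the only ready step → J.
Now B, E and F have their prerequisites met. B is listed earlier, so B next.
Now E and F have their prerequisites met. E is listed earlier, so E next.
Now A, F and G have their prerequisites met. A is listed earlier, so A next.
F and G are both available; F is listed earlier → F.
G is the only step now ready → G.

D → C → H → I → J → B → E → A → F → G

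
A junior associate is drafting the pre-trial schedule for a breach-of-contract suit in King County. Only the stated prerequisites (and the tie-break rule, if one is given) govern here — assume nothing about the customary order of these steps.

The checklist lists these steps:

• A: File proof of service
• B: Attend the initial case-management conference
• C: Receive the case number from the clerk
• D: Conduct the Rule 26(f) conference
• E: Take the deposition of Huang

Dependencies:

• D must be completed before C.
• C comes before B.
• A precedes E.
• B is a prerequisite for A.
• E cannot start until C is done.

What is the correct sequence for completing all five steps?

D has no prerequisites → D first.
Next only C has its prerequisites met → C.
B is the only step now ready → B.
Next only A has its prerequisites met → A.
E needed A and C, now all done → E.

D, C, B, A, E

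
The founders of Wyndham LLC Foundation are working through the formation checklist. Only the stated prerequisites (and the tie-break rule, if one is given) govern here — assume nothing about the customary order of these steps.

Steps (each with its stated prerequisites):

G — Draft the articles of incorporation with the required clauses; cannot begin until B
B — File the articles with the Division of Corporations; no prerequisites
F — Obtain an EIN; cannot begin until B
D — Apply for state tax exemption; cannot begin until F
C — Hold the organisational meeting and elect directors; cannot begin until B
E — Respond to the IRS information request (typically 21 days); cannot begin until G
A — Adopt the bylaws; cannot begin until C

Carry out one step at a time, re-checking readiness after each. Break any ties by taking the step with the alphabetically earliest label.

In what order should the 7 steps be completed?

B, C, A, F, D, G, E

Only B has no prerequisites, so it is first.
Now C, F and G have their prerequisites met. C has the earlier label, so C next.
A now also ready, so the ready set is {A, F, G}; A has the earlier label → A.
F and G are both available; F has the earlier label → F.
D now also ready, so the ready set is {D, G}; D has the earlier label → D.
G needed B, now all done → G.
E needed G, now all done → E.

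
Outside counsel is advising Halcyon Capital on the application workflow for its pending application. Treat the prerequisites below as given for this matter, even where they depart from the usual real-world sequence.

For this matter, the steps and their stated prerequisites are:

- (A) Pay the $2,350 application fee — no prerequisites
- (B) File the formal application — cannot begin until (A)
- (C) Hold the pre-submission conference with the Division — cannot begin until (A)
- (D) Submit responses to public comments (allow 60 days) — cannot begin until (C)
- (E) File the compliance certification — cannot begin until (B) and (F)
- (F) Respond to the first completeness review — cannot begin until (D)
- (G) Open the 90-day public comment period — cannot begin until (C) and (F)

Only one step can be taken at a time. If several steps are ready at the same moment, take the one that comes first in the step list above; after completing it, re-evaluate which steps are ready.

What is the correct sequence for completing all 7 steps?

(A) → (B) → (C) → (D) → (F) → (E) → (G)

(A) has no prerequisites → (A) first.
Now (B) and (C) have their prerequisites met. (B) is listed earlier, so (B) next.
That leaves (C) as the only ready step → (C).
(D) needed (C), now all done → (D).
That leaves (F) as the only ready step → (F).
Now (E) and (G) have their prerequisites met. (E) is listed earlier, so (E) next.
(G) is the only step now ready → (G).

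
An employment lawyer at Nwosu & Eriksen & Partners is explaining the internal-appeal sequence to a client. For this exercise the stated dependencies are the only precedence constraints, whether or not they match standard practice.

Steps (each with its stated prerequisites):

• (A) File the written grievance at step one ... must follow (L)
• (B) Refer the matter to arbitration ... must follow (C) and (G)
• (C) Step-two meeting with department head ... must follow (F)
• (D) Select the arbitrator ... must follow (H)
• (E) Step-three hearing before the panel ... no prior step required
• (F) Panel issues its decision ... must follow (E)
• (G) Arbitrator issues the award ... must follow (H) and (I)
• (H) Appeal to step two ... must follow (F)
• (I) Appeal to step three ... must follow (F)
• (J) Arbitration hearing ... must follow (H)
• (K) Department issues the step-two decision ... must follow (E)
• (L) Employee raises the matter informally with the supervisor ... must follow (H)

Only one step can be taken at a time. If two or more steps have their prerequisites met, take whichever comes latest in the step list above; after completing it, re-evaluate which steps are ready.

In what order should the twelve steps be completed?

(E) has no prerequisites → (E) first.
Ready: (K) and (F). (K) is listed later → (K).
Next only (F) has its prerequisites met → (F).
Ready: (I), (H) and (C). (I) is listed later → (I).
(H) and (C) are both available; (H) is listed later → (H).
Now (L), (J), (G), (D) and (C) have their prerequisites met. (L) is listed later, so (L) next.
(A) now also ready, so the ready set is {(J), (G), (D), (C), (A)}; (J) is listed later → (J).
(G), (D), (C) and (A) are all available; (G) is listed later → (G).
Ready: (D), (C) and (A). (D) is listed later → (D).
Now (C) and (A) have their prerequisites met. (C) is listed later, so (C) next.
Now (B) and (A) have their prerequisites met. (B) is listed later, so (B) next.
(A) needed (L), now all done → (A).

(E), (K), (F), (I), (H), (L), (J), (G), (D), (C), (B), (A)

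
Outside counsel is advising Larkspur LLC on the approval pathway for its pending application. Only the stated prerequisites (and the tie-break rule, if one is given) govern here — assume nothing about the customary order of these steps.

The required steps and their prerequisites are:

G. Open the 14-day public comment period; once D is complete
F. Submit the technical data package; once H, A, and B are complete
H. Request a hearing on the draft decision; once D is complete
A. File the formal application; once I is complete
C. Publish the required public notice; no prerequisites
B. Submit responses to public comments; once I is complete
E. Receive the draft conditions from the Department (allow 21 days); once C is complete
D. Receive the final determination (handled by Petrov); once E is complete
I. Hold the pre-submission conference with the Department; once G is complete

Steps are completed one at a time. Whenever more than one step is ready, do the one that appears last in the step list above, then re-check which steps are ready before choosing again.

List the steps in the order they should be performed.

C is the only step with nothing outstanding, so it goes first.
E needed C, now all done → E.
Next only D has its prerequisites met → D.
Ready: H and G. H is listed later → H.
Next only G has its prerequisites met → G.
Next only I has its prerequisites met → I.
Now B and A have their prerequisites met. B is listed later, so B next.
A needed I, now all done → A.
F needed B, A and H, now all done → F.

C, E, D, H, G, I, B, A, F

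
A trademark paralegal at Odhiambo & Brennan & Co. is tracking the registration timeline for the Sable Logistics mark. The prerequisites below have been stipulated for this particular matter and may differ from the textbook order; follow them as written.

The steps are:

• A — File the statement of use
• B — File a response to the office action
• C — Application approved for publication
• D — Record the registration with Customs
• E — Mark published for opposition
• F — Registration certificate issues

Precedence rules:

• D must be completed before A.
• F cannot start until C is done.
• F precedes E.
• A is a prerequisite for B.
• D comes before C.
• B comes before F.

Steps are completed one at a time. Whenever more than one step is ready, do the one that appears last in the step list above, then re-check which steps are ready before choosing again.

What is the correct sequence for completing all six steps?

D is the only step with nothing outstanding, so it goes first.
Ready: C and A. C is listed later → C.
A needed D, now all done → A.
That leaves B as the only ready step → B.
F needed C and B, now all done → F.
That leaves E as the only ready step → E.

D → C → A → B → F → E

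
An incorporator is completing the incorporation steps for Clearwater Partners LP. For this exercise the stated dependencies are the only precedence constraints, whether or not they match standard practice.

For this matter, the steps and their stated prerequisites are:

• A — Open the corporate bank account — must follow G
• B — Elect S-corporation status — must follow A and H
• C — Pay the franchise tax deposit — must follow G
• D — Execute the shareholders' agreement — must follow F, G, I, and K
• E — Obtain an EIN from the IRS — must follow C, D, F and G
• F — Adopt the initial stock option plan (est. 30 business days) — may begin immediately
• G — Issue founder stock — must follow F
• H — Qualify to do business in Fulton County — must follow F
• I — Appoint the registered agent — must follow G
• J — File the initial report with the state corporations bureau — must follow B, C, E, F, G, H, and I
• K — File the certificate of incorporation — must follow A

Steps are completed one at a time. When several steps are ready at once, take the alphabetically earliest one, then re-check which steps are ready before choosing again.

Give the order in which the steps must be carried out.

F, G, A, C, H, B, I, K, D, E, J

Only F has no prerequisites, so it is first.
Now G and H have their prerequisites met. G has the earlier label, so G next.
Ready: A, C, H and I. A has the earlier label → A.
K now also ready, so the ready set is {C, H, I, K}; C has the earlier label → C.
Now H, I and K have their prerequisites met. H has the earlier label, so H next.
Now B, I and K have their prerequisites met. B has the earlier label, so B next.
I and K are both available; I has the earlier label → I.
Next only K has its prerequisites met → K.
D needed F, G, I and K, now all done → D.
That leaves E as the only ready step → E.
J needed B, C, E, F, G, H and I, now all done → J.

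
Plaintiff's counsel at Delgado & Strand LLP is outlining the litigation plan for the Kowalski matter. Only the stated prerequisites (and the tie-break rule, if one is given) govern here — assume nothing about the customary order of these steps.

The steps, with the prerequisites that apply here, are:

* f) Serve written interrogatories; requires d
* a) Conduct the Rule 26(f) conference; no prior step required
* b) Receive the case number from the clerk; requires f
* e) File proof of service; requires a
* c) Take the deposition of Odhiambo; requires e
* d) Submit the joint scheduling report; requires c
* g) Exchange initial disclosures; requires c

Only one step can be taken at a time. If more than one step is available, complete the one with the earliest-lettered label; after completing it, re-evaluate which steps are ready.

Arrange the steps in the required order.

a → e → c → d → f → b → g

a is the only step with nothing outstanding, so it goes first.
e is the only step now ready → e.
c needed e, now all done → c.
d and g are both available; d has the earlier label → d.
f and g are both available; f has the earlier label → f.
b and g are both available; b has the earlier label → b.
Next only g has its prerequisites met → g.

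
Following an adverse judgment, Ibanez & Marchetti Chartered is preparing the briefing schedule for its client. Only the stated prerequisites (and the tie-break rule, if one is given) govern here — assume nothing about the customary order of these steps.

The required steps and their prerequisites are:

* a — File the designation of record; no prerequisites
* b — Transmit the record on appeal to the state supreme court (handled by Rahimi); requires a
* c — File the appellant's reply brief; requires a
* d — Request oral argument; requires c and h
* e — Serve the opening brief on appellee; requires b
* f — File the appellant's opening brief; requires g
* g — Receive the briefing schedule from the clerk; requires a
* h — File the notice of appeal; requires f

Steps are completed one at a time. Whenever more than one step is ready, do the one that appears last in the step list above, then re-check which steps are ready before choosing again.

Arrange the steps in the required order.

Only a has no prerequisites, so it is first.
Now g, c and b have their prerequisites met. g is listed later, so g next.
Now f, c and b have their prerequisites met. f is listed later, so f next.
h, c and b are all available; h is listed later → h.
c and b are both available; c is listed later → c.
d now also ready, so the ready set is {d, b}; d is listed later → d.
b needed a, now all done → b.
That leaves e as the only ready step → e.

a → g → f → h → c → d → b → e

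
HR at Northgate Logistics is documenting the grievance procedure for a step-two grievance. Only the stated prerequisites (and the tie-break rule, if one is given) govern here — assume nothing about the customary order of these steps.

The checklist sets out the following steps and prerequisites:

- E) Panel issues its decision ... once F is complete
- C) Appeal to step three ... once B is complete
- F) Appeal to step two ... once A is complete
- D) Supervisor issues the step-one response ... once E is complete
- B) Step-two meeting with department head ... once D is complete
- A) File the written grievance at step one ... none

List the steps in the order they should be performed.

A, F, E, D, B, C

Only A has no prerequisites, so it is first.
F needed A, now all done → F.
E needed F, now all done → E.
D needed E, now all done → D.
B needed D, now all done → B.
C needed B, now all done → C.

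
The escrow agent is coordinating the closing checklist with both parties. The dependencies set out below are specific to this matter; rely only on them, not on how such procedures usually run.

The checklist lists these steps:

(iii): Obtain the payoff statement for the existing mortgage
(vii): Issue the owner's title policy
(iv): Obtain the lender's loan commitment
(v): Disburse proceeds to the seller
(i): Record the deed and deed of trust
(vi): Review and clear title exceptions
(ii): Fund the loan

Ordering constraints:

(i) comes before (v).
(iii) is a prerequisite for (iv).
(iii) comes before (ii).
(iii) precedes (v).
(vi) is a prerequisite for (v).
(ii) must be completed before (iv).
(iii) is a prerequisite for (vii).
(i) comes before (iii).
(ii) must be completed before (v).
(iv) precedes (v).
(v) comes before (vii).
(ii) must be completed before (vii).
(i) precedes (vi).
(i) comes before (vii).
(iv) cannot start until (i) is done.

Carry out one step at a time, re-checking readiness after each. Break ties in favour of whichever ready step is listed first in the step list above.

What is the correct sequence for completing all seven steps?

(i), (iii), (vi), (ii), (iv), (v), (vii)

(i) is the only step with nothing outstanding, so it goes first.
Now (iii) and (vi) have their prerequisites met. (iii) is listed earlier, so (iii) next.
(ii) now also ready, so the ready set is {(vi), (ii)}; (vi) is listed earlier → (vi).
Next only (ii) has its prerequisites met → (ii).
(iv) is the only step now ready → (iv).
Next only (v) has its prerequisites met → (v).
(vii) needed (iii), (v), (i) and (ii), now all done → (vii).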